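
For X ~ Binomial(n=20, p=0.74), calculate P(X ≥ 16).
0.375232

We have X ~ Binomial(n=20, p=0.74).

For discrete distributions, P(X ≥ 16) = 1 - P(X ≤ 15).

P(X ≤ 15) = 0.624768
P(X ≥ 16) = 1 - 0.624768 = 0.375232

So there's approximately a 37.5% chance that X is at least 16.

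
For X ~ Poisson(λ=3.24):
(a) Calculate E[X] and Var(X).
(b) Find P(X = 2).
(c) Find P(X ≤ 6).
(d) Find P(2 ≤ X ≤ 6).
(a) E[X] = 3.2400, Var(X) = 3.2400
(b) P(X = 2) = 0.205563
(c) P(X ≤ 6) = 0.952907
(d) P(2 ≤ X ≤ 6) = 0.786852

We have X ~ Poisson(λ=3.24).

(a) Moments:
E[X] = 3.2400
Var(X) = 3.2400
σ = √Var(X) = 1.8000

(b) Point probability using PMF:
P(X = 2) = 0.205563

(c) Cumulative probability using CDF:
P(X ≤ 6) = F(6) = 0.952907

(d) Range probability:
P(2 ≤ X ≤ 6) = P(X ≤ 6) - P(X ≤ 1)
                   = F(6) - F(1)
                   = 0.952907 - 0.166055
                   = 0.786852

This means approximately 78.7% of outcomes fall in the interval [2, 6].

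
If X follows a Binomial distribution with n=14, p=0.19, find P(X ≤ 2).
0.486240

We have X ~ Binomial(n=14, p=0.19).

The CDF gives us P(X ≤ k).

Using the CDF:
P(X ≤ 2) = 0.486240

This means there's approximately a 48.6% chance that X is at most 2.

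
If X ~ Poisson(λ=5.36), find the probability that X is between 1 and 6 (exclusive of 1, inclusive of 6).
0.677981

We have X ~ Poisson(λ=5.36).

To find P(1 < X ≤ 6), we use:
P(1 < X ≤ 6) = P(X ≤ 6) - P(X ≤ 1)
                 = F(6) - F(1)
                 = 0.707879 - 0.029898
                 = 0.677981

So there's approximately a 67.8% chance that X falls in this range.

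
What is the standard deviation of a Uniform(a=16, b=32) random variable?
4.6188

We have X ~ Uniform(a=16, b=32).

For a Uniform distribution with a=16, b=32:
σ = √Var(X) = 4.6188

The standard deviation is the square root of the variance.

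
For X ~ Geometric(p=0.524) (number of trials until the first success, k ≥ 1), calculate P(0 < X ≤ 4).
0.948663

We have X ~ Geometric(p=0.524) (number of trials until the first success, k ≥ 1).

To find P(0 < X ≤ 4), we use:
P(0 < X ≤ 4) = P(X ≤ 4) - P(X ≤ 0)
                 = F(4) - F(0)
                 = 0.948663 - 0.000000
                 = 0.948663

So there's approximately a 94.9% chance that X falls in this range.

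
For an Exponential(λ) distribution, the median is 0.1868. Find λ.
λ = 3.7106

For X ~ Exponential(λ), the CDF is F(x) = 1 - e^(-λx).
The median m satisfies F(m) = 0.5:
1 - e^(-λm) = 0.5
e^(-λm) = 0.5
λm = ln(2)
m = ln(2) / λ

Given m = 0.1868:
λ = ln(2) / 0.1868 = 0.693147 / 0.1868 = 3.7106

Verification: ln(2) / 3.7106 = 0.1868 ✓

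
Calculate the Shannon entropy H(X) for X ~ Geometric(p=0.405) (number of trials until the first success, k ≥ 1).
1.6666 nats

We have X ~ Geometric(p=0.405) (number of trials until the first success, k ≥ 1).

The Shannon entropy measures the uncertainty or information content of the distribution.

For a Geometric distribution with p=0.405 (number of trials until the first success, k ≥ 1):
H(X) = 1.6666 nats

(In bits, this would be 2.4044 bits.)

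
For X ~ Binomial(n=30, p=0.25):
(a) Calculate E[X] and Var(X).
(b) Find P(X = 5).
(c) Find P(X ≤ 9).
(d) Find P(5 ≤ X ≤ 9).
(a) E[X] = 7.5000, Var(X) = 5.6250
(b) P(X = 5) = 0.104728
(c) P(X ≤ 9) = 0.803407
(d) P(5 ≤ X ≤ 9) = 0.705537

We have X ~ Binomial(n=30, p=0.25).

(a) Moments:
E[X] = 7.5000
Var(X) = 5.6250
σ = √Var(X) = 2.3717

(b) Point probability using PMF:
P(X = 5) = 0.104728

(c) Cumulative probability using CDF:
P(X ≤ 9) = F(9) = 0.803407

(d) Range probability:
P(5 ≤ X ≤ 9) = P(X ≤ 9) - P(X ≤ 4)
                   = F(9) - F(4)
                   = 0.803407 - 0.097870
                   = 0.705537

This means approximately 70.6% of outcomes fall in the interval [5, 9].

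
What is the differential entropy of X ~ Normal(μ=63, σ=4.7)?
2.9665 nats

We have X ~ Normal(μ=63, σ=4.7).

The differential entropy measures the uncertainty or information content of the distribution.

For a Normal distribution with μ=63, σ=4.7:
h(X) = 2.9665 nats

(In bits, this would be 4.2798 bits.)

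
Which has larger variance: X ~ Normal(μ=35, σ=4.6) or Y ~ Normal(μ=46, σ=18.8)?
Y has larger variance (353.4400 > 21.1600)

Compute the variance for each distribution:

X ~ Normal(μ=35, σ=4.6):
Var(X) = 21.1600

Y ~ Normal(μ=46, σ=18.8):
Var(Y) = 353.4400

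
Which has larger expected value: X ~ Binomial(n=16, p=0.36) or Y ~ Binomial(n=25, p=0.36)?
Y has larger mean (9.0000 > 5.7600)

Compute the expected value for each distribution:

X ~ Binomial(n=16, p=0.36):
E[X] = 5.7600

Y ~ Binomial(n=25, p=0.36):
E[Y] = 9.0000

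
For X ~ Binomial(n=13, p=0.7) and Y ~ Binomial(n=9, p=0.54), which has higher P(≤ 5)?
Y has higher probability (P(Y ≤ 5) = 0.6614 > P(X ≤ 5) = 0.0182)

Compute P(≤ 5) for each distribution:

X ~ Binomial(n=13, p=0.7):
P(X ≤ 5) = 0.0182

Y ~ Binomial(n=9, p=0.54):
P(Y ≤ 5) = 0.6614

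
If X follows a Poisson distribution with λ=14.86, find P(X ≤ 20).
0.922746

We have X ~ Poisson(λ=14.86).

The CDF gives us P(X ≤ k).

Using the CDF:
P(X ≤ 20) = 0.922746

This means there's approximately a 92.3% chance that X is at most 20.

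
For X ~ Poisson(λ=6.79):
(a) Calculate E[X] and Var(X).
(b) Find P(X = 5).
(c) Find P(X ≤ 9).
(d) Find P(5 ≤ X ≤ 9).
(a) E[X] = 6.7900, Var(X) = 6.7900
(b) P(X = 5) = 0.135303
(c) P(X ≤ 9) = 0.851137
(d) P(5 ≤ X ≤ 9) = 0.658112

We have X ~ Poisson(λ=6.79).

(a) Moments:
E[X] = 6.7900
Var(X) = 6.7900
σ = √Var(X) = 2.6058

(b) Point probability using PMF:
P(X = 5) = 0.135303

(c) Cumulative probability using CDF:
P(X ≤ 9) = F(9) = 0.851137

(d) Range probability:
P(5 ≤ X ≤ 9) = P(X ≤ 9) - P(X ≤ 4)
                   = F(9) - F(4)
                   = 0.851137 - 0.193025
                   = 0.658112

This means approximately 65.8% of outcomes fall in the interval [5, 9].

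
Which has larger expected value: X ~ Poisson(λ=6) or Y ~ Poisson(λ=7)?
Y has larger mean (7.0000 > 6.0000)

Compute the expected value for each distribution:

X ~ Poisson(λ=6):
E[X] = 6.0000

Y ~ Poisson(λ=7):
E[Y] = 7.0000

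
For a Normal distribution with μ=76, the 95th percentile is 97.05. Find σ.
σ = 12.7975

For X ~ Normal(μ, σ), the p-th percentile satisfies x = μ + z_p × σ,
where z_p = Φ⁻¹(p) is the standard normal quantile.

Step 1: z_{0.95} = Φ⁻¹(0.95) = 1.6449

Step 2: Solve for σ:
97.05 = 76 + 1.6449 × σ
σ = (97.05 - 76) / 1.6449
σ = 21.05 / 1.6449
σ = 12.7975

Verification: μ + z × σ = 76 + 1.6449 × 12.7975 = 97.05 ✓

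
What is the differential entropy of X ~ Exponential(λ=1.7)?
0.4694 nats

We have X ~ Exponential(λ=1.7).

The differential entropy measures the uncertainty or information content of the distribution.

For an Exponential distribution with λ=1.7:
h(X) = 0.4694 nats

(In bits, this would be 0.6772 bits.)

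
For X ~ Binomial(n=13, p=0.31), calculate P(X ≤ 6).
0.926725

We have X ~ Binomial(n=13, p=0.31).

The CDF gives us P(X ≤ k).

Using the CDF:
P(X ≤ 6) = 0.926725

This means there's approximately a 92.7% chance that X is at most 6.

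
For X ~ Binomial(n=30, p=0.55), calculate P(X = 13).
0.064215

We have X ~ Binomial(n=30, p=0.55).

For a Binomial distribution, the PMF gives us the probability of each outcome.

Using the PMF formula:
P(X = 13) = 0.064215

Rounded to 4 decimal places: 0.0642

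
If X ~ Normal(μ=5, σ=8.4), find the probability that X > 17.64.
0.066193

We have X ~ Normal(μ=5, σ=8.4).

P(X > 17.64) = 1 - P(X ≤ 17.64)
                = 1 - F(17.64)
                = 1 - 0.933807
                = 0.066193

So there's approximately a 6.6% chance that X exceeds 17.64.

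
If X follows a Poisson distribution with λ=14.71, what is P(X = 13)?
0.099132

We have X ~ Poisson(λ=14.71).

For a Poisson distribution, the PMF gives us the probability of each outcome.

Using the PMF formula:
P(X = 13) = 0.099132

Rounded to 4 decimal places: 0.0991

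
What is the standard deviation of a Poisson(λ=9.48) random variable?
3.0790

We have X ~ Poisson(λ=9.48).

For a Poisson distribution with λ=9.48:
σ = √Var(X) = 3.0790

The standard deviation is the square root of the variance.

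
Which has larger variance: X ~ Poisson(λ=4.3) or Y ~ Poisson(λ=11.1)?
Y has larger variance (11.1000 > 4.3000)

Compute the variance for each distribution:

X ~ Poisson(λ=4.3):
Var(X) = 4.3000

Y ~ Poisson(λ=11.1):
Var(Y) = 11.1000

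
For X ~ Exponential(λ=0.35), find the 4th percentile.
0.1166

We have X ~ Exponential(λ=0.35).

We want to find x such that P(X ≤ x) = 0.04.

This is the 4th percentile, which means 4% of values fall below this point.

Using the inverse CDF (quantile function):
x = F⁻¹(0.04) = 0.1166

Verification: P(X ≤ 0.1166) = 0.04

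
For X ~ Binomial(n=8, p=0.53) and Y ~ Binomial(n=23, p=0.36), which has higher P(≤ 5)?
X has higher probability (P(X ≤ 5) = 0.8125 > P(Y ≤ 5) = 0.1112)

Compute P(≤ 5) for each distribution:

X ~ Binomial(n=8, p=0.53):
P(X ≤ 5) = 0.8125

Y ~ Binomial(n=23, p=0.36):
P(Y ≤ 5) = 0.1112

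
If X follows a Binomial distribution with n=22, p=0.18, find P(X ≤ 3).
0.422363

We have X ~ Binomial(n=22, p=0.18).

The CDF gives us P(X ≤ k).

Using the CDF:
P(X ≤ 3) = 0.422363

This means there's approximately a 42.2% chance that X is at most 3.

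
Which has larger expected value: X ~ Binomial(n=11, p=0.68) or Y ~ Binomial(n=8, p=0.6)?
X has larger mean (7.4800 > 4.8000)

Compute the expected value for each distribution:

X ~ Binomial(n=11, p=0.68):
E[X] = 7.4800

Y ~ Binomial(n=8, p=0.6):
E[Y] = 4.8000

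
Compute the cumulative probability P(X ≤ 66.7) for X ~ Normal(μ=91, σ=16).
0.064413

We have X ~ Normal(μ=91, σ=16).

The CDF gives us P(X ≤ k).

Using the CDF:
P(X ≤ 66.7) = 0.064413

This means there's approximately a 6.4% chance that X is at most 66.7.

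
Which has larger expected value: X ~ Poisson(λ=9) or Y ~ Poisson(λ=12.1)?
Y has larger mean (12.1000 > 9.0000)

Compute the expected value for each distribution:

X ~ Poisson(λ=9):
E[X] = 9.0000

Y ~ Poisson(λ=12.1):
E[Y] = 12.1000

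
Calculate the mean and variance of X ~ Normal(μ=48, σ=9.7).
E[X] = 48.0000, Var(X) = 94.0900

We have X ~ Normal(μ=48, σ=9.7).

For a Normal distribution with μ=48, σ=9.7:

Expected value:
E[X] = 48.0000

Variance:
Var(X) = 94.0900

Standard deviation:
σ = √Var(X) = 9.7000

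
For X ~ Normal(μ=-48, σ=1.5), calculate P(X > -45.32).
0.036996

We have X ~ Normal(μ=-48, σ=1.5).

P(X > -45.32) = 1 - P(X ≤ -45.32)
                = 1 - F(-45.32)
                = 1 - 0.963004
                = 0.036996

So there's approximately a 3.7% chance that X exceeds -45.32.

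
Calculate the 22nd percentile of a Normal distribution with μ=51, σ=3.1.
48.6062

We have X ~ Normal(μ=51, σ=3.1).

We want to find x such that P(X ≤ x) = 0.22.

This is the 22nd percentile, which means 22% of values fall below this point.

Using the inverse CDF (quantile function):
x = F⁻¹(0.22) = 48.6062

Verification: P(X ≤ 48.6062) = 0.22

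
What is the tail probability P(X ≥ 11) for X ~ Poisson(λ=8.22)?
0.206535

We have X ~ Poisson(λ=8.22).

For discrete distributions, P(X ≥ 11) = 1 - P(X ≤ 10).

P(X ≤ 10) = 0.793465
P(X ≥ 11) = 1 - 0.793465 = 0.206535

So there's approximately a 20.7% chance that X is at least 11.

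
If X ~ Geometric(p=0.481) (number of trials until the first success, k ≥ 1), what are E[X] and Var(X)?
E[X] = 2.0790, Var(X) = 2.2432

We have X ~ Geometric(p=0.481) (number of trials until the first success, k ≥ 1).

For a Geometric distribution with p=0.481 (number of trials until the first success, k ≥ 1):

Expected value:
E[X] = 2.0790

Variance:
Var(X) = 2.2432

Standard deviation:
σ = √Var(X) = 1.4977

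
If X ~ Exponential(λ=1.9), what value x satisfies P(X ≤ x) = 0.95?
1.5767

We have X ~ Exponential(λ=1.9).

We want to find x such that P(X ≤ x) = 0.95.

This is the 95th percentile, which means 95% of values fall below this point.

Using the inverse CDF (quantile function):
x = F⁻¹(0.95) = 1.5767

Verification: P(X ≤ 1.5767) = 0.95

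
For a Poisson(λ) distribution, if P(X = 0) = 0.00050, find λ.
λ = 7.6009

For a Poisson(λ) distribution, the PMF at 0 is:
P(X = 0) = λ^0 e^(-λ) / 0! = e^(-λ)

Given P(X = 0) = 0.00050:
e^(-λ) = 0.00050
-λ = ln(0.00050)
λ = -ln(0.00050) = 7.6009

Verification: e^(-7.6009) = 0.00050 ✓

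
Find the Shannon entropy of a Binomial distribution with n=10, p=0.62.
1.8433 nats

We have X ~ Binomial(n=10, p=0.62).

The Shannon entropy measures the uncertainty or information content of the distribution.

For a Binomial distribution with n=10, p=0.62:
H(X) = 1.8433 nats

(In bits, this would be 2.6594 bits.)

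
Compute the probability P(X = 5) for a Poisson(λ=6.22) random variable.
0.154333

We have X ~ Poisson(λ=6.22).

For a Poisson distribution, the PMF gives us the probability of each outcome.

Using the PMF formula:
P(X = 5) = 0.154333

Rounded to 4 decimal places: 0.1543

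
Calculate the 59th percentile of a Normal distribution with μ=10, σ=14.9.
13.3904

We have X ~ Normal(μ=10, σ=14.9).

We want to find x such that P(X ≤ x) = 0.59.

This is the 59th percentile, which means 59% of values fall below this point.

Using the inverse CDF (quantile function):
x = F⁻¹(0.59) = 13.3904

Verification: P(X ≤ 13.3904) = 0.59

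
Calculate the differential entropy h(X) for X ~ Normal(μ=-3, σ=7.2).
3.3930 nats

We have X ~ Normal(μ=-3, σ=7.2).

The differential entropy measures the uncertainty or information content of the distribution.

For a Normal distribution with μ=-3, σ=7.2:
h(X) = 3.3930 nats

(In bits, this would be 4.8951 bits.)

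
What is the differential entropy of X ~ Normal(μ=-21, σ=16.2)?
4.2039 nats

We have X ~ Normal(μ=-21, σ=16.2).

The differential entropy measures the uncertainty or information content of the distribution.

For a Normal distribution with μ=-21, σ=16.2:
h(X) = 4.2039 nats

(In bits, this would be 6.0650 bits.)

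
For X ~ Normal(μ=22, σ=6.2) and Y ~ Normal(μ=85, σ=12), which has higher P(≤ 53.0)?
X has higher probability (P(X ≤ 53.0) = 1.0000 > P(Y ≤ 53.0) = 0.0038)

Compute P(≤ 53.0) for each distribution:

X ~ Normal(μ=22, σ=6.2):
P(X ≤ 53.0) = 1.0000

Y ~ Normal(μ=85, σ=12):
P(Y ≤ 53.0) = 0.0038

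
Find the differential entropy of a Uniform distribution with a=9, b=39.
3.4012 nats

We have X ~ Uniform(a=9, b=39).

The differential entropy measures the uncertainty or information content of the distribution.

For a Uniform distribution with a=9, b=39:
h(X) = 3.4012 nats

(In bits, this would be 4.9069 bits.)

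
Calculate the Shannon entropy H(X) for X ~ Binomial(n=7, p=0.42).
1.6808 nats

We have X ~ Binomial(n=7, p=0.42).

The Shannon entropy measures the uncertainty or information content of the distribution.

For a Binomial distribution with n=7, p=0.42:
H(X) = 1.6808 nats

(In bits, this would be 2.4248 bits.)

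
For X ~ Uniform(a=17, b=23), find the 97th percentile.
22.8200

We have X ~ Uniform(a=17, b=23).

We want to find x such that P(X ≤ x) = 0.97.

This is the 97th percentile, which means 97% of values fall below this point.

Using the inverse CDF (quantile function):
x = F⁻¹(0.97) = 22.8200

Verification: P(X ≤ 22.8200) = 0.97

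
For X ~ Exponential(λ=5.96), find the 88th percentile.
0.3557

We have X ~ Exponential(λ=5.96).

We want to find x such that P(X ≤ x) = 0.88.

This is the 88th percentile, which means 88% of values fall below this point.

Using the inverse CDF (quantile function):
x = F⁻¹(0.88) = 0.3557

Verification: P(X ≤ 0.3557) = 0.88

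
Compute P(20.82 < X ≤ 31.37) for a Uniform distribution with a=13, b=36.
0.458696

We have X ~ Uniform(a=13, b=36).

To find P(20.82 < X ≤ 31.37), we use:
P(20.82 < X ≤ 31.37) = P(X ≤ 31.37) - P(X ≤ 20.82)
                 = F(31.37) - F(20.82)
                 = 0.798696 - 0.340000
                 = 0.458696

So there's approximately a 45.9% chance that X falls in this range.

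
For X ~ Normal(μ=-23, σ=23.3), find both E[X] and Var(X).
E[X] = -23.0000, Var(X) = 542.8900

We have X ~ Normal(μ=-23, σ=23.3).

For a Normal distribution with μ=-23, σ=23.3:

Expected value:
E[X] = -23.0000

Variance:
Var(X) = 542.8900

Standard deviation:
σ = √Var(X) = 23.3000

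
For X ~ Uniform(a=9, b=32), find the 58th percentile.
22.3400

We have X ~ Uniform(a=9, b=32).

We want to find x such that P(X ≤ x) = 0.58.

This is the 58th percentile, which means 58% of values fall below this point.

Using the inverse CDF (quantile function):
x = F⁻¹(0.58) = 22.3400

Verification: P(X ≤ 22.3400) = 0.58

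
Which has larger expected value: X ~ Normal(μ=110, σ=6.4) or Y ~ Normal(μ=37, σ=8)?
X has larger mean (110.0000 > 37.0000)

Compute the expected value for each distribution:

X ~ Normal(μ=110, σ=6.4):
E[X] = 110.0000

Y ~ Normal(μ=37, σ=8):
E[Y] = 37.0000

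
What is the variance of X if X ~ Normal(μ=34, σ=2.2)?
4.8400

We have X ~ Normal(μ=34, σ=2.2).

For a Normal distribution with μ=34, σ=2.2:
Var(X) = 4.8400

The variance measures the spread of the distribution around the mean.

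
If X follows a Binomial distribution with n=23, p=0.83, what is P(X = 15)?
0.020904

We have X ~ Binomial(n=23, p=0.83).

For a Binomial distribution, the PMF gives us the probability of each outcome.

Using the PMF formula:
P(X = 15) = 0.020904

Rounded to 4 decimal places: 0.0209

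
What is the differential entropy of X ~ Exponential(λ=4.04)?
-0.3962 nats

We have X ~ Exponential(λ=4.04).

The differential entropy measures the uncertainty or information content of the distribution.

For an Exponential distribution with λ=4.04:
h(X) = -0.3962 nats

(In bits, this would be -0.5717 bits.)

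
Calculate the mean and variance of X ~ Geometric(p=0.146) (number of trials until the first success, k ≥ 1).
E[X] = 6.8493, Var(X) = 40.0638

We have X ~ Geometric(p=0.146) (number of trials until the first success, k ≥ 1).

For a Geometric distribution with p=0.146 (number of trials until the first success, k ≥ 1):

Expected value:
E[X] = 6.8493

Variance:
Var(X) = 40.0638

Standard deviation:
σ = √Var(X) = 6.3296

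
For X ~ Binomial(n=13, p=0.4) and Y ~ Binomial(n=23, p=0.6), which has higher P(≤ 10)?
X has higher probability (P(X ≤ 10) = 0.9987 > P(Y ≤ 10) = 0.0813)

Compute P(≤ 10) for each distribution:

X ~ Binomial(n=13, p=0.4):
P(X ≤ 10) = 0.9987

Y ~ Binomial(n=23, p=0.6):
P(Y ≤ 10) = 0.0813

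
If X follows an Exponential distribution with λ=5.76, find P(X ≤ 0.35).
0.866813

We have X ~ Exponential(λ=5.76).

The CDF gives us P(X ≤ k).

Using the CDF:
P(X ≤ 0.35) = 0.866813

This means there's approximately a 86.7% chance that X is at most 0.35.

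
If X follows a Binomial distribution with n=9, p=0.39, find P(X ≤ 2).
0.251067

We have X ~ Binomial(n=9, p=0.39).

The CDF gives us P(X ≤ k).

Using the CDF:
P(X ≤ 2) = 0.251067

This means there's approximately a 25.1% chance that X is at most 2.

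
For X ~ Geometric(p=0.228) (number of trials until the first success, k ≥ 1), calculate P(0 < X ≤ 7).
0.836574

We have X ~ Geometric(p=0.228) (number of trials until the first success, k ≥ 1).

To find P(0 < X ≤ 7), we use:
P(0 < X ≤ 7) = P(X ≤ 7) - P(X ≤ 0)
                 = F(7) - F(0)
                 = 0.836574 - 0.000000
                 = 0.836574

So there's approximately a 83.7% chance that X falls in this range.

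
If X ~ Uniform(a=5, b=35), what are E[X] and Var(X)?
E[X] = 20.0000, Var(X) = 75.0000

We have X ~ Uniform(a=5, b=35).

For a Uniform distribution with a=5, b=35:

Expected value:
E[X] = 20.0000

Variance:
Var(X) = 75.0000

Standard deviation:
σ = √Var(X) = 8.6603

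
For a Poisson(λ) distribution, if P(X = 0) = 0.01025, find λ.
λ = 4.5805

For a Poisson(λ) distribution, the PMF at 0 is:
P(X = 0) = λ^0 e^(-λ) / 0! = e^(-λ)

Given P(X = 0) = 0.01025:
e^(-λ) = 0.01025
-λ = ln(0.01025)
λ = -ln(0.01025) = 4.5805

Verification: e^(-4.5805) = 0.01025 ✓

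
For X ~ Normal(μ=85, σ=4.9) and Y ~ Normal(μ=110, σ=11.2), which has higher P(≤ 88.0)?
X has higher probability (P(X ≤ 88.0) = 0.7298 > P(Y ≤ 88.0) = 0.0247)

Compute P(≤ 88.0) for each distribution:

X ~ Normal(μ=85, σ=4.9):
P(X ≤ 88.0) = 0.7298

Y ~ Normal(μ=110, σ=11.2):
P(Y ≤ 88.0) = 0.0247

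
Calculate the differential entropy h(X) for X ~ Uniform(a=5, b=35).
3.4012 nats

We have X ~ Uniform(a=5, b=35).

The differential entropy measures the uncertainty or information content of the distribution.

For a Uniform distribution with a=5, b=35:
h(X) = 3.4012 nats

(In bits, this would be 4.9069 bits.)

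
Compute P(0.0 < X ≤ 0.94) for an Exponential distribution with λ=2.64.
0.916391

We have X ~ Exponential(λ=2.64).

To find P(0.0 < X ≤ 0.94), we use:
P(0.0 < X ≤ 0.94) = P(X ≤ 0.94) - P(X ≤ 0.0)
                 = F(0.94) - F(0.0)
                 = 0.916391 - 0.000000
                 = 0.916391

So there's approximately a 91.6% chance that X falls in this range.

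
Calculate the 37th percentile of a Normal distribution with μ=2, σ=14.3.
-2.7455

We have X ~ Normal(μ=2, σ=14.3).

We want to find x such that P(X ≤ x) = 0.37.

This is the 37th percentile, which means 37% of values fall below this point.

Using the inverse CDF (quantile function):
x = F⁻¹(0.37) = -2.7455

Verification: P(X ≤ -2.7455) = 0.37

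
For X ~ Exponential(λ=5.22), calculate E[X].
0.1916

We have X ~ Exponential(λ=5.22).

For an Exponential distribution with λ=5.22:
E[X] = 0.1916

This is the expected (average) value of X.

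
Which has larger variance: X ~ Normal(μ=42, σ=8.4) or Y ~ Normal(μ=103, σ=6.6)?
X has larger variance (70.5600 > 43.5600)

Compute the variance for each distribution:

X ~ Normal(μ=42, σ=8.4):
Var(X) = 70.5600

Y ~ Normal(μ=103, σ=6.6):
Var(Y) = 43.5600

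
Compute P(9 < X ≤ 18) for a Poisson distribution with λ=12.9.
0.761542

We have X ~ Poisson(λ=12.9).

To find P(9 < X ≤ 18), we use:
P(9 < X ≤ 18) = P(X ≤ 18) - P(X ≤ 9)
                 = F(18) - F(9)
                 = 0.934061 - 0.172519
                 = 0.761542

So there's approximately a 76.2% chance that X falls in this range.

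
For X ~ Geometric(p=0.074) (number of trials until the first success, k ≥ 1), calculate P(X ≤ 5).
0.319145

We have X ~ Geometric(p=0.074) (number of trials until the first success, k ≥ 1).

The CDF gives us P(X ≤ k).

Using the CDF:
P(X ≤ 5) = 0.319145

This means there's approximately a 31.9% chance that X is at most 5.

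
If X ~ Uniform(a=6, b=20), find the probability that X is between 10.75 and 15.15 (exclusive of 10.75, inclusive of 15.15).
0.314286

We have X ~ Uniform(a=6, b=20).

To find P(10.75 < X ≤ 15.15), we use:
P(10.75 < X ≤ 15.15) = P(X ≤ 15.15) - P(X ≤ 10.75)
                 = F(15.15) - F(10.75)
                 = 0.653571 - 0.339286
                 = 0.314286

So there's approximately a 31.4% chance that X falls in this range.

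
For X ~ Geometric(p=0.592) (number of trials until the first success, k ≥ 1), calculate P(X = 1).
0.592000

We have X ~ Geometric(p=0.592) (number of trials until the first success, k ≥ 1).

For a Geometric distribution, the PMF gives us the probability of each outcome.

Using the PMF formula:
P(X = 1) = 0.592000

Rounded to 4 decimal places: 0.5920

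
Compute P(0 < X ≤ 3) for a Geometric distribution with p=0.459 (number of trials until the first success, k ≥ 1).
0.841660

We have X ~ Geometric(p=0.459) (number of trials until the first success, k ≥ 1).

To find P(0 < X ≤ 3), we use:
P(0 < X ≤ 3) = P(X ≤ 3) - P(X ≤ 0)
                 = F(3) - F(0)
                 = 0.841660 - 0.000000
                 = 0.841660

So there's approximately a 84.2% chance that X falls in this range.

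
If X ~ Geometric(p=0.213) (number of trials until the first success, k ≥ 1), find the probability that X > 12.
0.056454

We have X ~ Geometric(p=0.213) (number of trials until the first success, k ≥ 1).

P(X > 12) = 1 - P(X ≤ 12)
                = 1 - F(12)
                = 1 - 0.943546
                = 0.056454

So there's approximately a 5.6% chance that X exceeds 12.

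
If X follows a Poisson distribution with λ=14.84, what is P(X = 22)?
0.018873

We have X ~ Poisson(λ=14.84).

For a Poisson distribution, the PMF gives us the probability of each outcome.

Using the PMF formula:
P(X = 22) = 0.018873

Rounded to 4 decimal places: 0.0189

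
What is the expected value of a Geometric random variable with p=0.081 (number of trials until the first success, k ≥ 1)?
12.3457

We have X ~ Geometric(p=0.081) (number of trials until the first success, k ≥ 1).

For a Geometric distribution with p=0.081 (number of trials until the first success, k ≥ 1):
E[X] = 12.3457

This is the expected (average) value of X.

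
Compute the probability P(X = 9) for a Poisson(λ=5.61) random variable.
0.055528

We have X ~ Poisson(λ=5.61).

For a Poisson distribution, the PMF gives us the probability of each outcome.

Using the PMF formula:
P(X = 9) = 0.055528

Rounded to 4 decimal places: 0.0555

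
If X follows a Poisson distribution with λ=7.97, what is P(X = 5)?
0.092637

We have X ~ Poisson(λ=7.97).

For a Poisson distribution, the PMF gives us the probability of each outcome.

Using the PMF formula:
P(X = 5) = 0.092637

Rounded to 4 decimal places: 0.0926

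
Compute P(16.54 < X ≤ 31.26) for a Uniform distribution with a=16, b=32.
0.920000

We have X ~ Uniform(a=16, b=32).

To find P(16.54 < X ≤ 31.26), we use:
P(16.54 < X ≤ 31.26) = P(X ≤ 31.26) - P(X ≤ 16.54)
                 = F(31.26) - F(16.54)
                 = 0.953750 - 0.033750
                 = 0.920000

So there's approximately a 92.0% chance that X falls in this range.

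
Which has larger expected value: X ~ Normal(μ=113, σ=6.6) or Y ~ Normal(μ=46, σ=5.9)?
X has larger mean (113.0000 > 46.0000)

Compute the expected value for each distribution:

X ~ Normal(μ=113, σ=6.6):
E[X] = 113.0000

Y ~ Normal(μ=46, σ=5.9):
E[Y] = 46.0000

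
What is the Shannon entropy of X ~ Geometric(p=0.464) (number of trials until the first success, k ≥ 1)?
1.4883 nats

We have X ~ Geometric(p=0.464) (number of trials until the first success, k ≥ 1).

The Shannon entropy measures the uncertainty or information content of the distribution.

For a Geometric distribution with p=0.464 (number of trials until the first success, k ≥ 1):
H(X) = 1.4883 nats

(In bits, this would be 2.1471 bits.)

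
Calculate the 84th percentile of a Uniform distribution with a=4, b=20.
17.4400

We have X ~ Uniform(a=4, b=20).

We want to find x such that P(X ≤ x) = 0.84.

This is the 84th percentile, which means 84% of values fall below this point.

Using the inverse CDF (quantile function):
x = F⁻¹(0.84) = 17.4400

Verification: P(X ≤ 17.4400) = 0.84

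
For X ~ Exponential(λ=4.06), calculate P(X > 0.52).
0.121093

We have X ~ Exponential(λ=4.06).

P(X > 0.52) = 1 - P(X ≤ 0.52)
                = 1 - F(0.52)
                = 1 - 0.878907
                = 0.121093

So there's approximately a 12.1% chance that X exceeds 0.52.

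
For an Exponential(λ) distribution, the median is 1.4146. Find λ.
λ = 0.4900

For X ~ Exponential(λ), the CDF is F(x) = 1 - e^(-λx).
The median m satisfies F(m) = 0.5:
1 - e^(-λm) = 0.5
e^(-λm) = 0.5
λm = ln(2)
m = ln(2) / λ

Given m = 1.4146:
λ = ln(2) / 1.4146 = 0.693147 / 1.4146 = 0.4900

Verification: ln(2) / 0.4900 = 1.4146 ✓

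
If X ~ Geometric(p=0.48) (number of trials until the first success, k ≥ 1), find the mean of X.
2.0833

We have X ~ Geometric(p=0.48) (number of trials until the first success, k ≥ 1).

For a Geometric distribution with p=0.48 (number of trials until the first success, k ≥ 1):
E[X] = 2.0833

This is the expected (average) value of X.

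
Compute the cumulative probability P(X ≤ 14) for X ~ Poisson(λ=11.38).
0.824996

We have X ~ Poisson(λ=11.38).

The CDF gives us P(X ≤ k).

Using the CDF:
P(X ≤ 14) = 0.824996

This means there's approximately a 82.5% chance that X is at most 14.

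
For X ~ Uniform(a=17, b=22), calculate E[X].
19.5000

We have X ~ Uniform(a=17, b=22).

For a Uniform distribution with a=17, b=22:
E[X] = 19.5000

This is the expected (average) value of X.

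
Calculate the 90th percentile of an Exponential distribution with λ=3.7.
0.6223

We have X ~ Exponential(λ=3.7).

We want to find x such that P(X ≤ x) = 0.9.

This is the 90th percentile, which means 90% of values fall below this point.

Using the inverse CDF (quantile function):
x = F⁻¹(0.9) = 0.6223

Verification: P(X ≤ 0.6223) = 0.9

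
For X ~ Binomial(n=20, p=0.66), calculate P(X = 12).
0.153683

We have X ~ Binomial(n=20, p=0.66).

For a Binomial distribution, the PMF gives us the probability of each outcome.

Using the PMF formula:
P(X = 12) = 0.153683

Rounded to 4 decimal places: 0.1537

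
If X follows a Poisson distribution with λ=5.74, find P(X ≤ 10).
0.967209

We have X ~ Poisson(λ=5.74).

The CDF gives us P(X ≤ k).

Using the CDF:
P(X ≤ 10) = 0.967209

This means there's approximately a 96.7% chance that X is at most 10.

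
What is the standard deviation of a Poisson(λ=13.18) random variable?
3.6304

We have X ~ Poisson(λ=13.18).

For a Poisson distribution with λ=13.18:
σ = √Var(X) = 3.6304

The standard deviation is the square root of the variance.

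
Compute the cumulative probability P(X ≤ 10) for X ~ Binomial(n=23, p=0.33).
0.899465

We have X ~ Binomial(n=23, p=0.33).

The CDF gives us P(X ≤ k).

Using the CDF:
P(X ≤ 10) = 0.899465

This means there's approximately a 89.9% chance that X is at most 10.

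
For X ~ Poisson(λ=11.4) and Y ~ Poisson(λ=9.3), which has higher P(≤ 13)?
Y has higher probability (P(Y ≤ 13) = 0.9100 > P(X ≤ 13) = 0.7430)

Compute P(≤ 13) for each distribution:

X ~ Poisson(λ=11.4):
P(X ≤ 13) = 0.7430

Y ~ Poisson(λ=9.3):
P(Y ≤ 13) = 0.9100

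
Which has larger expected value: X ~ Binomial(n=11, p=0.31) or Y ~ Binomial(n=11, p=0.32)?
Y has larger mean (3.5200 > 3.4100)

Compute the expected value for each distribution:

X ~ Binomial(n=11, p=0.31):
E[X] = 3.4100

Y ~ Binomial(n=11, p=0.32):
E[Y] = 3.5200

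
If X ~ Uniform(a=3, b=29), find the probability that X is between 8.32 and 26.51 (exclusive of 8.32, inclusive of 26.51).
0.699615

We have X ~ Uniform(a=3, b=29).

To find P(8.32 < X ≤ 26.51), we use:
P(8.32 < X ≤ 26.51) = P(X ≤ 26.51) - P(X ≤ 8.32)
                 = F(26.51) - F(8.32)
                 = 0.904231 - 0.204615
                 = 0.699615

So there's approximately a 70.0% chance that X falls in this range.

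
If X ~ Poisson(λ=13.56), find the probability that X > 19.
0.059922

We have X ~ Poisson(λ=13.56).

P(X > 19) = 1 - P(X ≤ 19)
                = 1 - F(19)
                = 1 - 0.940078
                = 0.059922

So there's approximately a 6.0% chance that X exceeds 19.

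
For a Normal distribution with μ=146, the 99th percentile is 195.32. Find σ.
σ = 21.2006

For X ~ Normal(μ, σ), the p-th percentile satisfies x = μ + z_p × σ,
where z_p = Φ⁻¹(p) is the standard normal quantile.

Step 1: z_{0.99} = Φ⁻¹(0.99) = 2.3263

Step 2: Solve for σ:
195.32 = 146 + 2.3263 × σ
σ = (195.32 - 146) / 2.3263
σ = 49.32 / 2.3263
σ = 21.2006

Verification: μ + z × σ = 146 + 2.3263 × 21.2006 = 195.32 ✓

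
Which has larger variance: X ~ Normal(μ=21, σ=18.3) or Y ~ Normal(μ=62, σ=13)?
X has larger variance (334.8900 > 169.0000)

Compute the variance for each distribution:

X ~ Normal(μ=21, σ=18.3):
Var(X) = 334.8900

Y ~ Normal(μ=62, σ=13):
Var(Y) = 169.0000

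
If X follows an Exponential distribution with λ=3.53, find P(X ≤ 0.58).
0.870930

We have X ~ Exponential(λ=3.53).

The CDF gives us P(X ≤ k).

Using the CDF:
P(X ≤ 0.58) = 0.870930

This means there's approximately a 87.1% chance that X is at most 0.58.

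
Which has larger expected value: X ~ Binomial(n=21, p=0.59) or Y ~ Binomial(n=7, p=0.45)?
X has larger mean (12.3900 > 3.1500)

Compute the expected value for each distribution:

X ~ Binomial(n=21, p=0.59):
E[X] = 12.3900

Y ~ Binomial(n=7, p=0.45):
E[Y] = 3.1500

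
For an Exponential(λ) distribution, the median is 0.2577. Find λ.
λ = 2.6897

For X ~ Exponential(λ), the CDF is F(x) = 1 - e^(-λx).
The median m satisfies F(m) = 0.5:
1 - e^(-λm) = 0.5
e^(-λm) = 0.5
λm = ln(2)
m = ln(2) / λ

Given m = 0.2577:
λ = ln(2) / 0.2577 = 0.693147 / 0.2577 = 2.6897

Verification: ln(2) / 2.6897 = 0.2577 ✓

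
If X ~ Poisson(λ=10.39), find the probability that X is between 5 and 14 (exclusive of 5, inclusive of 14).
0.840945

We have X ~ Poisson(λ=10.39).

To find P(5 < X ≤ 14), we use:
P(5 < X ≤ 14) = P(X ≤ 14) - P(X ≤ 5)
                 = F(14) - F(5)
                 = 0.894641 - 0.053696
                 = 0.840945

So there's approximately a 84.1% chance that X falls in this range.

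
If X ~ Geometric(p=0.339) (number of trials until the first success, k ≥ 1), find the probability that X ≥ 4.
0.288805

We have X ~ Geometric(p=0.339) (number of trials until the first success, k ≥ 1).

For discrete distributions, P(X ≥ 4) = 1 - P(X ≤ 3).

P(X ≤ 3) = 0.711195
P(X ≥ 4) = 1 - 0.711195 = 0.288805

So there's approximately a 28.9% chance that X is at least 4.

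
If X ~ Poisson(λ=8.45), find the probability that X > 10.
0.231143

We have X ~ Poisson(λ=8.45).

P(X > 10) = 1 - P(X ≤ 10)
                = 1 - F(10)
                = 1 - 0.768857
                = 0.231143

So there's approximately a 23.1% chance that X exceeds 10.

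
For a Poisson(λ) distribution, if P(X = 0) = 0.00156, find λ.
λ = 6.4631

For a Poisson(λ) distribution, the PMF at 0 is:
P(X = 0) = λ^0 e^(-λ) / 0! = e^(-λ)

Given P(X = 0) = 0.00156:
e^(-λ) = 0.00156
-λ = ln(0.00156)
λ = -ln(0.00156) = 6.4631

Verification: e^(-6.4631) = 0.00156 ✓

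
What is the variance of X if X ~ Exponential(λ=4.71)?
0.0451

We have X ~ Exponential(λ=4.71).

For an Exponential distribution with λ=4.71:
Var(X) = 0.0451

The variance measures the spread of the distribution around the mean.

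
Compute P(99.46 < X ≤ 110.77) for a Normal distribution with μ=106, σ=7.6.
0.540128

We have X ~ Normal(μ=106, σ=7.6).

To find P(99.46 < X ≤ 110.77), we use:
P(99.46 < X ≤ 110.77) = P(X ≤ 110.77) - P(X ≤ 99.46)
                 = F(110.77) - F(99.46)
                 = 0.734877 - 0.194749
                 = 0.540128

So there's approximately a 54.0% chance that X falls in this range.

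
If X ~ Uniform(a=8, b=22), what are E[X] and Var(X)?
E[X] = 15.0000, Var(X) = 16.3333

We have X ~ Uniform(a=8, b=22).

For a Uniform distribution with a=8, b=22:

Expected value:
E[X] = 15.0000

Variance:
Var(X) = 16.3333

Standard deviation:
σ = √Var(X) = 4.0415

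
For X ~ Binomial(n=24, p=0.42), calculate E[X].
10.0800

We have X ~ Binomial(n=24, p=0.42).

For a Binomial distribution with n=24, p=0.42:
E[X] = 10.0800

This is the expected (average) value of X.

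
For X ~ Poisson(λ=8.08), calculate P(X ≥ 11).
0.192134

We have X ~ Poisson(λ=8.08).

For discrete distributions, P(X ≥ 11) = 1 - P(X ≤ 10).

P(X ≤ 10) = 0.807866
P(X ≥ 11) = 1 - 0.807866 = 0.192134

So there's approximately a 19.2% chance that X is at least 11.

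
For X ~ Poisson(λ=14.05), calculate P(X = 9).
0.046504

We have X ~ Poisson(λ=14.05).

For a Poisson distribution, the PMF gives us the probability of each outcome.

Using the PMF formula:
P(X = 9) = 0.046504

Rounded to 4 decimal places: 0.0465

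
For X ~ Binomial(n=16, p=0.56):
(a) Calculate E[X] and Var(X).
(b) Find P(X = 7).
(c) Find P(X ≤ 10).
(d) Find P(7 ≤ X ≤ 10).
(a) E[X] = 8.9600, Var(X) = 3.9424
(b) P(X = 7) = 0.122128
(c) P(X ≤ 10) = 0.779155
(d) P(7 ≤ X ≤ 10) = 0.671068

We have X ~ Binomial(n=16, p=0.56).

(a) Moments:
E[X] = 8.9600
Var(X) = 3.9424
σ = √Var(X) = 1.9855

(b) Point probability using PMF:
P(X = 7) = 0.122128

(c) Cumulative probability using CDF:
P(X ≤ 10) = F(10) = 0.779155

(d) Range probability:
P(7 ≤ X ≤ 10) = P(X ≤ 10) - P(X ≤ 6)
                   = F(10) - F(6)
                   = 0.779155 - 0.108087
                   = 0.671068

This means approximately 67.1% of outcomes fall in the interval [7, 10].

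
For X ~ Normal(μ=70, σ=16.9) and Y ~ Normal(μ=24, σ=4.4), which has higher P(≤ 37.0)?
Y has higher probability (P(Y ≤ 37.0) = 0.9984 > P(X ≤ 37.0) = 0.0254)

Compute P(≤ 37.0) for each distribution:

X ~ Normal(μ=70, σ=16.9):
P(X ≤ 37.0) = 0.0254

Y ~ Normal(μ=24, σ=4.4):
P(Y ≤ 37.0) = 0.9984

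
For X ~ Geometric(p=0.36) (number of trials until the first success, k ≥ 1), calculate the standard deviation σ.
2.2222

We have X ~ Geometric(p=0.36) (number of trials until the first success, k ≥ 1).

For a Geometric distribution with p=0.36 (number of trials until the first success, k ≥ 1):
σ = √Var(X) = 2.2222

The standard deviation is the square root of the variance.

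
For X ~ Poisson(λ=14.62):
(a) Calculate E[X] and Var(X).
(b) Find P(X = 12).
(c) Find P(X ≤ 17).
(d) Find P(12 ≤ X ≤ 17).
(a) E[X] = 14.6200, Var(X) = 14.6200
(b) P(X = 12) = 0.089053
(c) P(X ≤ 17) = 0.780199
(d) P(12 ≤ X ≤ 17) = 0.568970

We have X ~ Poisson(λ=14.62).

(a) Moments:
E[X] = 14.6200
Var(X) = 14.6200
σ = √Var(X) = 3.8236

(b) Point probability using PMF:
P(X = 12) = 0.089053

(c) Cumulative probability using CDF:
P(X ≤ 17) = F(17) = 0.780199

(d) Range probability:
P(12 ≤ X ≤ 17) = P(X ≤ 17) - P(X ≤ 11)
                   = F(17) - F(11)
                   = 0.780199 - 0.211229
                   = 0.568970

This means approximately 56.9% of outcomes fall in the interval [12, 17].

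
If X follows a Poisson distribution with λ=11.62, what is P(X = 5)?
0.015862

We have X ~ Poisson(λ=11.62).

For a Poisson distribution, the PMF gives us the probability of each outcome.

Using the PMF formula:
P(X = 5) = 0.015862

Rounded to 4 decimal places: 0.0159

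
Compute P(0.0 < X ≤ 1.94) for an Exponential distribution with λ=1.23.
0.908021

We have X ~ Exponential(λ=1.23).

To find P(0.0 < X ≤ 1.94), we use:
P(0.0 < X ≤ 1.94) = P(X ≤ 1.94) - P(X ≤ 0.0)
                 = F(1.94) - F(0.0)
                 = 0.908021 - 0.000000
                 = 0.908021

So there's approximately a 90.8% chance that X falls in this range.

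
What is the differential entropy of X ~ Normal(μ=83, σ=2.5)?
2.3352 nats

We have X ~ Normal(μ=83, σ=2.5).

The differential entropy measures the uncertainty or information content of the distribution.

For a Normal distribution with μ=83, σ=2.5:
h(X) = 2.3352 nats

(In bits, this would be 3.3690 bits.)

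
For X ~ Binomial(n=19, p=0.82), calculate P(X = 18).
0.096089

We have X ~ Binomial(n=19, p=0.82).

For a Binomial distribution, the PMF gives us the probability of each outcome.

Using the PMF formula:
P(X = 18) = 0.096089

Rounded to 4 decimal places: 0.0961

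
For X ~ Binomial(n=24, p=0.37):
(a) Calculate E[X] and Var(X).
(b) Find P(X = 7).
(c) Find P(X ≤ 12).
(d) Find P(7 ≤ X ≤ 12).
(a) E[X] = 8.8800, Var(X) = 5.5944
(b) P(X = 7) = 0.127470
(c) P(X ≤ 12) = 0.935003
(d) P(7 ≤ X ≤ 12) = 0.777942

We have X ~ Binomial(n=24, p=0.37).

(a) Moments:
E[X] = 8.8800
Var(X) = 5.5944
σ = √Var(X) = 2.3652

(b) Point probability using PMF:
P(X = 7) = 0.127470

(c) Cumulative probability using CDF:
P(X ≤ 12) = F(12) = 0.935003

(d) Range probability:
P(7 ≤ X ≤ 12) = P(X ≤ 12) - P(X ≤ 6)
                   = F(12) - F(6)
                   = 0.935003 - 0.157061
                   = 0.777942

This means approximately 77.8% of outcomes fall in the interval [7, 12].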